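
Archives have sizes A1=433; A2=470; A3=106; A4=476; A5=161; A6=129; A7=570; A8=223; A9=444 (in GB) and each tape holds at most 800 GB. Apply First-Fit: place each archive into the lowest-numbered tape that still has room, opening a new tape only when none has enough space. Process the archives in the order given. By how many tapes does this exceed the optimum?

First-Fit: [433,106,161] [470,129] [476,223] [570] [444] → 5 tapes.
5 archives exceed 400 GB (half the capacity), and no two of those can share a tape, so at least 5 tapes are needed.
So 5 is already optimal.

0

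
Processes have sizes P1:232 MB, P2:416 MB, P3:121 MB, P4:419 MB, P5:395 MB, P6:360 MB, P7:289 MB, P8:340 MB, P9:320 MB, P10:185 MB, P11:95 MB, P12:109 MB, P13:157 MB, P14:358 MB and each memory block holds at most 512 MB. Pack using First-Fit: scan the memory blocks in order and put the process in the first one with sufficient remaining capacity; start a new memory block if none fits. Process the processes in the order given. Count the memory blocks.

Put P1 (232 MB) in memory block 1; 280 MB remain.
Put P2 (416 MB) in memory block 2; 96 MB remain.
Put P3 (121 MB) in memory block 1; 159 MB remain.
Put P4 (419 MB) in memory block 3; 93 MB remain.
Put P5 (395 MB) in memory block 4; 117 MB remain.
Put P6 (360 MB) in memory block 5; 152 MB remain.
Put P7 (289 MB) in memory block 6; 223 MB remain.
Put P8 (340 MB) in memory block 7; 172 MB remain.
Put P9 (320 MB) in memory block 8; 192 MB remain.
Put P10 (185 MB) in memory block 6; 38 MB remain.
Put P11 (95 MB) in memory block 1; 64 MB remain.
Put P12 (109 MB) in memory block 4; 8 MB remain.
Put P13 (157 MB) in memory block 7; 15 MB remain.
Put P14 (358 MB) in memory block 9; 154 MB remain.
Final memory blocks: [232,121,95] [416] [419] [395,109] [360] [289,185] [340,157] [320] [358].

9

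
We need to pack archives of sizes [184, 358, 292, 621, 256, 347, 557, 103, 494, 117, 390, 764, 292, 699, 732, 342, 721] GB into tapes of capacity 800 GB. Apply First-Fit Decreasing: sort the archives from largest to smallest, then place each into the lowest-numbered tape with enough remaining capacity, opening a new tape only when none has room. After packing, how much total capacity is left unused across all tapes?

731

Sorted descending: 764, 732, 721, 699, 621, 557, 494, 390, 358, 347, 342, 292, 292, 256, 184, 117, 103.
Put 764 GB in tape 1; 36 GB remain.
Put 732 GB in tape 2; 68 GB remain.
Put 721 GB in tape 3; 79 GB remain.
Put 699 GB in tape 4; 101 GB remain.
Put 621 GB in tape 5; 179 GB remain.
Put 557 GB in tape 6; 243 GB remain.
Put 494 GB in tape 7; 306 GB remain.
Put 390 GB in tape 8; 410 GB remain.
Put 358 GB in tape 8; 52 GB remain.
Put 347 GB in tape 9; 453 GB remain.
Put 342 GB in tape 9; 111 GB remain.
Put 292 GB in tape 7; 14 GB remain.
Put 292 GB in tape 10; 508 GB remain.
Put 256 GB in tape 10; 252 GB remain.
Put 184 GB in tape 6; 59 GB remain.
Put 117 GB in tape 5; 62 GB remain.
Put 103 GB in tape 9; 8 GB remain.
10 tapes × 800 GB = 8000 GB; used 7269 GB; unused 731 GB.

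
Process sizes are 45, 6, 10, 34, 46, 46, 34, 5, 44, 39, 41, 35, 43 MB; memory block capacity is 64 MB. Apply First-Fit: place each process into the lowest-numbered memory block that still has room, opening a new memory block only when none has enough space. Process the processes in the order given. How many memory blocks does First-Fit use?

45 MB → memory block 1 (remaining 19 MB)
6 MB → memory block 1 (remaining 13 MB)
10 MB → memory block 1 (remaining 3 MB)
34 MB → memory block 2 (remaining 30 MB)
46 MB → memory block 3 (remaining 18 MB)
46 MB → memory block 4 (remaining 18 MB)
34 MB → memory block 5 (remaining 30 MB)
5 MB → memory block 2 (remaining 25 MB)
44 MB → memory block 6 (remaining 20 MB)
39 MB → memory block 7 (remaining 25 MB)
41 MB → memory block 8 (remaining 23 MB)
35 MB → memory block 9 (remaining 29 MB)
43 MB → memory block 10 (remaining 21 MB)

10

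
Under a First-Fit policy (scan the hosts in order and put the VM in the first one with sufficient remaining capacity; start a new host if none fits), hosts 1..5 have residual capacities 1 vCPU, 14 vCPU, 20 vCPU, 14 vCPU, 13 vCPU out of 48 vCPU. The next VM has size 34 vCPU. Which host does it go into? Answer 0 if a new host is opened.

0

No host has ≥ 34 vCPU free, so a new host is opened.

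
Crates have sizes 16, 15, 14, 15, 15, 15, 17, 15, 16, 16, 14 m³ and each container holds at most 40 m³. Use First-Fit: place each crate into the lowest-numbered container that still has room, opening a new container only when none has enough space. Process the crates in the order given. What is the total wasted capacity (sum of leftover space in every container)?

Put 16 m³ in container 1; 24 m³ remain.
Put 15 m³ in container 1; 9 m³ remain.
Put 14 m³ in container 2; 26 m³ remain.
Put 15 m³ in container 2; 11 m³ remain.
Put 15 m³ in container 3; 25 m³ remain.
Put 15 m³ in container 3; 10 m³ remain.
Put 17 m³ in container 4; 23 m³ remain.
Put 15 m³ in container 4; 8 m³ remain.
Put 16 m³ in container 5; 24 m³ remain.
Put 16 m³ in container 5; 8 m³ remain.
Put 14 m³ in container 6; 26 m³ remain.
6 containers × 40 m³ = 240 m³; used 168 m³; unused 72 m³.

72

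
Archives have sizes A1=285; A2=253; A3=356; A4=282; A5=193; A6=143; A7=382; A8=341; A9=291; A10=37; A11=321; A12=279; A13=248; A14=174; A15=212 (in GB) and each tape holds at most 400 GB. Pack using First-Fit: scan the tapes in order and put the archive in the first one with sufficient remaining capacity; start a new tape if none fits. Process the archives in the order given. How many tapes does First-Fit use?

12 tapes

Put A1 (285 GB) in tape 1; 115 GB remain.
Put A2 (253 GB) in tape 2; 147 GB remain.
Put A3 (356 GB) in tape 3; 44 GB remain.
Put A4 (282 GB) in tape 4; 118 GB remain.
Put A5 (193 GB) in tape 5; 207 GB remain.
Put A6 (143 GB) in tape 2; 4 GB remain.
Put A7 (382 GB) in tape 6; 18 GB remain.
Put A8 (341 GB) in tape 7; 59 GB remain.
Put A9 (291 GB) in tape 8; 109 GB remain.
Put A10 (37 GB) in tape 1; 78 GB remain.
Put A11 (321 GB) in tape 9; 79 GB remain.
Put A12 (279 GB) in tape 10; 121 GB remain.
Put A13 (248 GB) in tape 11; 152 GB remain.
Put A14 (174 GB) in tape 5; 33 GB remain.
Put A15 (212 GB) in tape 12; 188 GB remain.
Final tapes: [285,37] [253,143] [356] [282] [193,174] [382] [341] [291] [321] [279] [248] [212].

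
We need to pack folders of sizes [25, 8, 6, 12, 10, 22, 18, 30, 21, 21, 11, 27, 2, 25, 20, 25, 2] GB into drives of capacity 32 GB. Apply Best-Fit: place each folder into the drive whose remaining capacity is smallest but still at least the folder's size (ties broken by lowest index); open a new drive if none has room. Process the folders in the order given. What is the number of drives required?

11

drive 1: place 25 GB, 7 GB left
drive 2: place 8 GB, 24 GB left
drive 1: place 6 GB, 1 GB left
drive 2: place 12 GB, 12 GB left
drive 2: place 10 GB, 2 GB left
drive 3: place 22 GB, 10 GB left
drive 4: place 18 GB, 14 GB left
drive 5: place 30 GB, 2 GB left
drive 6: place 21 GB, 11 GB left
drive 7: place 21 GB, 11 GB left
drive 6: place 11 GB, 0 GB left
drive 8: place 27 GB, 5 GB left
drive 2: place 2 GB, 0 GB left
drive 9: place 25 GB, 7 GB left
drive 10: place 20 GB, 12 GB left
drive 11: place 25 GB, 7 GB left
drive 5: place 2 GB, 0 GB left
Final drives: [25,6] [8,12,10,2] [22] [18] [30,2] [21,11] [21] [27] [25] [20] [25].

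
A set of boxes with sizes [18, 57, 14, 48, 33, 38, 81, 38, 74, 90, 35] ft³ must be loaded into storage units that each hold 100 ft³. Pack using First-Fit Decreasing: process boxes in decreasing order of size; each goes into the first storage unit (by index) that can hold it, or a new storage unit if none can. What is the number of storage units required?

6

Sorted descending: 90, 81, 74, 57, 48, 38, 38, 35, 33, 18, 14.
Put 90 ft³ in storage unit 1; 10 ft³ remain.
Put 81 ft³ in storage unit 2; 19 ft³ remain.
Put 74 ft³ in storage unit 3; 26 ft³ remain.
Put 57 ft³ in storage unit 4; 43 ft³ remain.
Put 48 ft³ in storage unit 5; 52 ft³ remain.
Put 38 ft³ in storage unit 4; 5 ft³ remain.
Put 38 ft³ in storage unit 5; 14 ft³ remain.
Put 35 ft³ in storage unit 6; 65 ft³ remain.
Put 33 ft³ in storage unit 6; 32 ft³ remain.
Put 18 ft³ in storage unit 2; 1 ft³ remain.
Put 14 ft³ in storage unit 3; 12 ft³ remain.
Final storage units: [90] [81,18] [74,14] [57,38] [48,38] [35,33].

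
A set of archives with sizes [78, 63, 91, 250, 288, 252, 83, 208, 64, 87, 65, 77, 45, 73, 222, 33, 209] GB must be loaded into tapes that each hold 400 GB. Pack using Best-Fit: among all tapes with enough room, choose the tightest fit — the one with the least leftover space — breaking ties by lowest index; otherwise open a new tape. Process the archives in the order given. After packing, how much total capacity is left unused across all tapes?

612

tape 1: place 78 GB, 322 GB left
tape 1: place 63 GB, 259 GB left
tape 1: place 91 GB, 168 GB left
tape 2: place 250 GB, 150 GB left
tape 3: place 288 GB, 112 GB left
tape 4: place 252 GB, 148 GB left
tape 3: place 83 GB, 29 GB left
tape 5: place 208 GB, 192 GB left
tape 4: place 64 GB, 84 GB left
tape 2: place 87 GB, 63 GB left
tape 4: place 65 GB, 19 GB left
tape 1: place 77 GB, 91 GB left
tape 2: place 45 GB, 18 GB left
tape 1: place 73 GB, 18 GB left
tape 6: place 222 GB, 178 GB left
tape 6: place 33 GB, 145 GB left
tape 7: place 209 GB, 191 GB left
7 tapes × 400 GB = 2800 GB; used 2188 GB; unused 612 GB.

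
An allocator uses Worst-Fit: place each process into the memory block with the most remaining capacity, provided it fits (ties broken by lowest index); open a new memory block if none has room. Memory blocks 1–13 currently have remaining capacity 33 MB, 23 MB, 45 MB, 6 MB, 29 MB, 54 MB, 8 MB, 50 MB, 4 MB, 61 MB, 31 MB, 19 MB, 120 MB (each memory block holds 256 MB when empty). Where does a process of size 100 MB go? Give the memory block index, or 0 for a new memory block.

Memory blocks with room: memory block 13 (120 MB).
Most room is memory block 13 with 120 MB free.

13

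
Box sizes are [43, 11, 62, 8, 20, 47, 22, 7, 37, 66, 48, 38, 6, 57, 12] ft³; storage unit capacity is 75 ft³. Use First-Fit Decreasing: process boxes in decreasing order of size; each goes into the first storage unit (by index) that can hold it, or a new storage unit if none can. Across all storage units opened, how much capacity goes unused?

41

Sorted descending: 66, 62, 57, 48, 47, 43, 38, 37, 22, 20, 12, 11, 8, 7, 6.
66 ft³ → storage unit 1 (remaining 9 ft³)
62 ft³ → storage unit 2 (remaining 13 ft³)
57 ft³ → storage unit 3 (remaining 18 ft³)
48 ft³ → storage unit 4 (remaining 27 ft³)
47 ft³ → storage unit 5 (remaining 28 ft³)
43 ft³ → storage unit 6 (remaining 32 ft³)
38 ft³ → storage unit 7 (remaining 37 ft³)
37 ft³ → storage unit 7 (remaining 0 ft³)
22 ft³ → storage unit 4 (remaining 5 ft³)
20 ft³ → storage unit 5 (remaining 8 ft³)
12 ft³ → storage unit 2 (remaining 1 ft³)
11 ft³ → storage unit 3 (remaining 7 ft³)
8 ft³ → storage unit 1 (remaining 1 ft³)
7 ft³ → storage unit 3 (remaining 0 ft³)
6 ft³ → storage unit 5 (remaining 2 ft³)
7 storage units × 75 ft³ = 525 ft³; used 484 ft³; unused 41 ft³.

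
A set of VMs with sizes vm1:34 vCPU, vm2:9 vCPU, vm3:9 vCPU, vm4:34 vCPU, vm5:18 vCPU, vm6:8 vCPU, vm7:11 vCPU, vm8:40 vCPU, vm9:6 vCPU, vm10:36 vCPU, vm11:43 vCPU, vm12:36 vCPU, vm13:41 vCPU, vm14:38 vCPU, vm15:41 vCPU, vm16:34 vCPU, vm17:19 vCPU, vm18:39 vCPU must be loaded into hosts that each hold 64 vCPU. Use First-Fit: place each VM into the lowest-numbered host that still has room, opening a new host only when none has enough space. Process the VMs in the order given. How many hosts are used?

host 1: place vm1 (34 vCPU), 30 vCPU left
host 1: place vm2 (9 vCPU), 21 vCPU left
host 1: place vm3 (9 vCPU), 12 vCPU left
host 2: place vm4 (34 vCPU), 30 vCPU left
host 2: place vm5 (18 vCPU), 12 vCPU left
host 1: place vm6 (8 vCPU), 4 vCPU left
host 2: place vm7 (11 vCPU), 1 vCPU left
host 3: place vm8 (40 vCPU), 24 vCPU left
host 3: place vm9 (6 vCPU), 18 vCPU left
host 4: place vm10 (36 vCPU), 28 vCPU left
host 5: place vm11 (43 vCPU), 21 vCPU left
host 6: place vm12 (36 vCPU), 28 vCPU left
host 7: place vm13 (41 vCPU), 23 vCPU left
host 8: place vm14 (38 vCPU), 26 vCPU left
host 9: place vm15 (41 vCPU), 23 vCPU left
host 10: place vm16 (34 vCPU), 30 vCPU left
host 4: place vm17 (19 vCPU), 9 vCPU left
host 11: place vm18 (39 vCPU), 25 vCPU left
Final hosts: [34,9,9,8] [34,18,11] [40,6] [36,19] [43] [36] [41] [38] [41] [34] [39].

11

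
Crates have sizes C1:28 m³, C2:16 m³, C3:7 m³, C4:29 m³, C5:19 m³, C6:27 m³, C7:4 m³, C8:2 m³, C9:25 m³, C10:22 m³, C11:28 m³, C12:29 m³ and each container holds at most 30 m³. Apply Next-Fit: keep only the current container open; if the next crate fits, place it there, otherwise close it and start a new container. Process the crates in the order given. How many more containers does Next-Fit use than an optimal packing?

Next-Fit: [28] [16,7] [29] [19] [27] [4,2] [25] [22] [28] [29] → 10 containers.
9 crates exceed 15 m³ (half the capacity), and no two of those can share a container, so at least 9 containers are needed.
An optimal packing achieves that bound: [29] [29] [28,2] [28] [27] [25,4] [22,7] [19] [16] → 9 containers.
Excess: 10 − 9 = 1.

1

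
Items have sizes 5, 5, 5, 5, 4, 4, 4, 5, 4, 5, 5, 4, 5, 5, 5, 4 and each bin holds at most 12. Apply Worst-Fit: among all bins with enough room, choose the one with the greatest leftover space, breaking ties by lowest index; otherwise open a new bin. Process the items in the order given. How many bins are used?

5 → bin 1 (remaining 7)
5 → bin 1 (remaining 2)
5 → bin 2 (remaining 7)
5 → bin 2 (remaining 2)
4 → bin 3 (remaining 8)
4 → bin 3 (remaining 4)
4 → bin 3 (remaining 0)
5 → bin 4 (remaining 7)
4 → bin 4 (remaining 3)
5 → bin 5 (remaining 7)
5 → bin 5 (remaining 2)
4 → bin 6 (remaining 8)
5 → bin 6 (remaining 3)
5 → bin 7 (remaining 7)
5 → bin 7 (remaining 2)
4 → bin 8 (remaining 8)
Final bins: [5,5] [5,5] [4,4,4] [5,4] [5,5] [4,5] [5,5] [4].

8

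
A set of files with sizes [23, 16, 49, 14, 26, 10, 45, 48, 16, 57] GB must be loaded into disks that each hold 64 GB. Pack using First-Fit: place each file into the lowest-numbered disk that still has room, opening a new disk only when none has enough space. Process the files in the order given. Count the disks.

Put 23 GB in disk 1; 41 GB remain.
Put 16 GB in disk 1; 25 GB remain.
Put 49 GB in disk 2; 15 GB remain.
Put 14 GB in disk 1; 11 GB remain.
Put 26 GB in disk 3; 38 GB remain.
Put 10 GB in disk 1; 1 GB remain.
Put 45 GB in disk 4; 19 GB remain.
Put 48 GB in disk 5; 16 GB remain.
Put 16 GB in disk 3; 22 GB remain.
Put 57 GB in disk 6; 7 GB remain.
Final disks: [23,16,14,10] [49] [26,16] [45] [48] [57].

6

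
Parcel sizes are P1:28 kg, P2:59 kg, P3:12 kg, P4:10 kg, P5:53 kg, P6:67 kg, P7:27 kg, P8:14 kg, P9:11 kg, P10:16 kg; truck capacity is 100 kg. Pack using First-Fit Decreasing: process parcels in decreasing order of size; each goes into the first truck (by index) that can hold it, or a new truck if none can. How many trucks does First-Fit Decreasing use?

4

Sorted descending: 67, 59, 53, 28, 27, 16, 14, 12, 11, 10.
Put 67 kg in truck 1; 33 kg remain.
Put 59 kg in truck 2; 41 kg remain.
Put 53 kg in truck 3; 47 kg remain.
Put 28 kg in truck 1; 5 kg remain.
Put 27 kg in truck 2; 14 kg remain.
Put 16 kg in truck 3; 31 kg remain.
Put 14 kg in truck 2; 0 kg remain.
Put 12 kg in truck 3; 19 kg remain.
Put 11 kg in truck 3; 8 kg remain.
Put 10 kg in truck 4; 90 kg remain.
Final trucks: [67,28] [59,27,14] [53,16,12,11] [10].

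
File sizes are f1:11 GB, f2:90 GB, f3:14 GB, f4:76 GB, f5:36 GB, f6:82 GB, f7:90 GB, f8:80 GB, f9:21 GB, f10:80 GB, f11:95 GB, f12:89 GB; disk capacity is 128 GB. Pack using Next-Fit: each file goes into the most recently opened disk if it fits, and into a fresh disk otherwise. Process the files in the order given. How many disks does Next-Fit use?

Put f1 (11 GB) in disk 1; 117 GB remain.
Put f2 (90 GB) in disk 1; 27 GB remain.
Put f3 (14 GB) in disk 1; 13 GB remain.
Put f4 (76 GB) in disk 2; 52 GB remain.
Put f5 (36 GB) in disk 2; 16 GB remain.
Put f6 (82 GB) in disk 3; 46 GB remain.
Put f7 (90 GB) in disk 4; 38 GB remain.
Put f8 (80 GB) in disk 5; 48 GB remain.
Put f9 (21 GB) in disk 5; 27 GB remain.
Put f10 (80 GB) in disk 6; 48 GB remain.
Put f11 (95 GB) in disk 7; 33 GB remain.
Put f12 (89 GB) in disk 8; 39 GB remain.
Final disks: [11,90,14] [76,36] [82] [90] [80,21] [80] [95] [89].

8 disks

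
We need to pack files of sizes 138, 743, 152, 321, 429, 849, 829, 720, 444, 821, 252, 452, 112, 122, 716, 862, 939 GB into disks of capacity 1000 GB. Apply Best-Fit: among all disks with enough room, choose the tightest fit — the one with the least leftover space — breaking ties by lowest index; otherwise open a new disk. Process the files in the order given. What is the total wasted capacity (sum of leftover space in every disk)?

1099

138 GB → disk 1 (remaining 862 GB)
743 GB → disk 1 (remaining 119 GB)
152 GB → disk 2 (remaining 848 GB)
321 GB → disk 2 (remaining 527 GB)
429 GB → disk 2 (remaining 98 GB)
849 GB → disk 3 (remaining 151 GB)
829 GB → disk 4 (remaining 171 GB)
720 GB → disk 5 (remaining 280 GB)
444 GB → disk 6 (remaining 556 GB)
821 GB → disk 7 (remaining 179 GB)
252 GB → disk 5 (remaining 28 GB)
452 GB → disk 6 (remaining 104 GB)
112 GB → disk 1 (remaining 7 GB)
122 GB → disk 3 (remaining 29 GB)
716 GB → disk 8 (remaining 284 GB)
862 GB → disk 9 (remaining 138 GB)
939 GB → disk 10 (remaining 61 GB)
10 disks × 1000 GB = 10000 GB; used 8901 GB; unused 1099 GB.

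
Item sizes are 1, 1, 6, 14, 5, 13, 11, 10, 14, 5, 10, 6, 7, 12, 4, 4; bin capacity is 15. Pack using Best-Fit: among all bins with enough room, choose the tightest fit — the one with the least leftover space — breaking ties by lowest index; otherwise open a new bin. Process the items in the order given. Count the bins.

9

Put 1 in bin 1; 14 remain.
Put 1 in bin 1; 13 remain.
Put 6 in bin 1; 7 remain.
Put 14 in bin 2; 1 remain.
Put 5 in bin 1; 2 remain.
Put 13 in bin 3; 2 remain.
Put 11 in bin 4; 4 remain.
Put 10 in bin 5; 5 remain.
Put 14 in bin 6; 1 remain.
Put 5 in bin 5; 0 remain.
Put 10 in bin 7; 5 remain.
Put 6 in bin 8; 9 remain.
Put 7 in bin 8; 2 remain.
Put 12 in bin 9; 3 remain.
Put 4 in bin 4; 0 remain.
Put 4 in bin 7; 1 remain.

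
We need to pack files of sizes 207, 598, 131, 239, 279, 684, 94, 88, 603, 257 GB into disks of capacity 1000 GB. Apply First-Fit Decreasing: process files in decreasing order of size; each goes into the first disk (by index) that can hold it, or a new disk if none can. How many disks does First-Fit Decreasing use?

Sorted descending: 684, 603, 598, 279, 257, 239, 207, 131, 94, 88.
disk 1: place 684 GB, 316 GB left
disk 2: place 603 GB, 397 GB left
disk 3: place 598 GB, 402 GB left
disk 1: place 279 GB, 37 GB left
disk 2: place 257 GB, 140 GB left
disk 3: place 239 GB, 163 GB left
disk 4: place 207 GB, 793 GB left
disk 2: place 131 GB, 9 GB left
disk 3: place 94 GB, 69 GB left
disk 4: place 88 GB, 705 GB left

4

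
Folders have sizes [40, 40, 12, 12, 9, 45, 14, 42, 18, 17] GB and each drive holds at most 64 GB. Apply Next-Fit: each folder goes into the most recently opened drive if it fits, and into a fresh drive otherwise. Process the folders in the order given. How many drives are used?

drive 1: place 40 GB, 24 GB left
drive 2: place 40 GB, 24 GB left
drive 2: place 12 GB, 12 GB left
drive 2: place 12 GB, 0 GB left
drive 3: place 9 GB, 55 GB left
drive 3: place 45 GB, 10 GB left
drive 4: place 14 GB, 50 GB left
drive 4: place 42 GB, 8 GB left
drive 5: place 18 GB, 46 GB left
drive 5: place 17 GB, 29 GB left

5 drives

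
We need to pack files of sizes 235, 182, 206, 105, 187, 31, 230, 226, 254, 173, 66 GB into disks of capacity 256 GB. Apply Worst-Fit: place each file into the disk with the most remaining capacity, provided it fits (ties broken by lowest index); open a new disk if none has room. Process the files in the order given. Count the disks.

9

disk 1: place 235 GB, 21 GB left
disk 2: place 182 GB, 74 GB left
disk 3: place 206 GB, 50 GB left
disk 4: place 105 GB, 151 GB left
disk 5: place 187 GB, 69 GB left
disk 4: place 31 GB, 120 GB left
disk 6: place 230 GB, 26 GB left
disk 7: place 226 GB, 30 GB left
disk 8: place 254 GB, 2 GB left
disk 9: place 173 GB, 83 GB left
disk 4: place 66 GB, 54 GB left
Final disks: [235] [182] [206] [105,31,66] [187] [230] [226] [254] [173].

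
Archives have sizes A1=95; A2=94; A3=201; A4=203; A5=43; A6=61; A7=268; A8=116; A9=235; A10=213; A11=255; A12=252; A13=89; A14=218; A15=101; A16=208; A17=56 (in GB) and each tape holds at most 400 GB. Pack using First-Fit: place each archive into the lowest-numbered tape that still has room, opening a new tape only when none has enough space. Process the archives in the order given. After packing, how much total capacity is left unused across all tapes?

tape 1: place A1 (95 GB), 305 GB left
tape 1: place A2 (94 GB), 211 GB left
tape 1: place A3 (201 GB), 10 GB left
tape 2: place A4 (203 GB), 197 GB left
tape 2: place A5 (43 GB), 154 GB left
tape 2: place A6 (61 GB), 93 GB left
tape 3: place A7 (268 GB), 132 GB left
tape 3: place A8 (116 GB), 16 GB left
tape 4: place A9 (235 GB), 165 GB left
tape 5: place A10 (213 GB), 187 GB left
tape 6: place A11 (255 GB), 145 GB left
tape 7: place A12 (252 GB), 148 GB left
tape 2: place A13 (89 GB), 4 GB left
tape 8: place A14 (218 GB), 182 GB left
tape 4: place A15 (101 GB), 64 GB left
tape 9: place A16 (208 GB), 192 GB left
tape 4: place A17 (56 GB), 8 GB left
9 tapes × 400 GB = 3600 GB; used 2708 GB; unused 892 GB.

892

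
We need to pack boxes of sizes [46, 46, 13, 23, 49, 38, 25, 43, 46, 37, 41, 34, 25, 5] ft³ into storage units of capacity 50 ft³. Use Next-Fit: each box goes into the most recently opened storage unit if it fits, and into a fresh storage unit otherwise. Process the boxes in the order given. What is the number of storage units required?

12

storage unit 1: place 46 ft³, 4 ft³ left
storage unit 2: place 46 ft³, 4 ft³ left
storage unit 3: place 13 ft³, 37 ft³ left
storage unit 3: place 23 ft³, 14 ft³ left
storage unit 4: place 49 ft³, 1 ft³ left
storage unit 5: place 38 ft³, 12 ft³ left
storage unit 6: place 25 ft³, 25 ft³ left
storage unit 7: place 43 ft³, 7 ft³ left
storage unit 8: place 46 ft³, 4 ft³ left
storage unit 9: place 37 ft³, 13 ft³ left
storage unit 10: place 41 ft³, 9 ft³ left
storage unit 11: place 34 ft³, 16 ft³ left
storage unit 12: place 25 ft³, 25 ft³ left
storage unit 12: place 5 ft³, 20 ft³ left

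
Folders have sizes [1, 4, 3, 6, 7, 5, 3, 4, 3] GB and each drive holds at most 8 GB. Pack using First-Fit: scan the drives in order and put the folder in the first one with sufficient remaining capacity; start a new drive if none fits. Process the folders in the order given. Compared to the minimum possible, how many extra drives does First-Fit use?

0

First-Fit: [1,4,3] [6] [7] [5,3] [4,3] → 5 drives.
Total size 36 GB; any packing needs at least ⌈36/8⌉ = 5 drives.
So 5 is already optimal.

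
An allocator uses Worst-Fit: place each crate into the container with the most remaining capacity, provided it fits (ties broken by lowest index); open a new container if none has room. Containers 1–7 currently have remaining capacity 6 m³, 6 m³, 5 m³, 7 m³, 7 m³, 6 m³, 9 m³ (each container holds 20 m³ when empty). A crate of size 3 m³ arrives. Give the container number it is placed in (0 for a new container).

7

Containers with room: container 1 (6 m³), container 2 (6 m³), container 3 (5 m³), container 4 (7 m³), container 5 (7 m³), container 6 (6 m³), container 7 (9 m³).
Most room is container 7 with 9 m³ free.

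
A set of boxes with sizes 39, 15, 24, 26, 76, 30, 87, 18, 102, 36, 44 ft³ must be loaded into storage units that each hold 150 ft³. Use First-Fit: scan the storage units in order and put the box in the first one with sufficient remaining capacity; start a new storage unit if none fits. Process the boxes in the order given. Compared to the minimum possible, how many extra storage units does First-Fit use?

0

First-Fit: [39,15,24,26,30] [76,18,36] [87,44] [102] → 4 storage units.
Total size 497 ft³; any packing needs at least ⌈497/150⌉ = 4 storage units.
So 4 is already optimal.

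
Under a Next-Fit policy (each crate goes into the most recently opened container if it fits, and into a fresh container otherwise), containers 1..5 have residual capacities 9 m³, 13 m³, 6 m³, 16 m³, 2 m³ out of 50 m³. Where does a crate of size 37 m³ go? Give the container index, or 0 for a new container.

0

Next-Fit only looks at container 5, which has 2 m³ free.
37 m³ does not fit, so a new container is opened.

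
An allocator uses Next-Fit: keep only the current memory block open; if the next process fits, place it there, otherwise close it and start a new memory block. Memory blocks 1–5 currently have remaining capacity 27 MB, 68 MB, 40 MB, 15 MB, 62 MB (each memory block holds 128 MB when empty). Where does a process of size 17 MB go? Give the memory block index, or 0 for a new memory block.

Next-Fit only looks at memory block 5, which has 62 MB free.
17 MB fits there.

5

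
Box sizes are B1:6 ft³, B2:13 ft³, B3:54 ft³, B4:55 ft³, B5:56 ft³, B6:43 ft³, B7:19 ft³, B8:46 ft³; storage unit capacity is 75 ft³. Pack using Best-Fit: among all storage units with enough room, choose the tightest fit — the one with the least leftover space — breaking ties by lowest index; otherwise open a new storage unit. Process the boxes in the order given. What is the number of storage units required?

5

storage unit 1: place B1 (6 ft³), 69 ft³ left
storage unit 1: place B2 (13 ft³), 56 ft³ left
storage unit 1: place B3 (54 ft³), 2 ft³ left
storage unit 2: place B4 (55 ft³), 20 ft³ left
storage unit 3: place B5 (56 ft³), 19 ft³ left
storage unit 4: place B6 (43 ft³), 32 ft³ left
storage unit 3: place B7 (19 ft³), 0 ft³ left
storage unit 5: place B8 (46 ft³), 29 ft³ left
Final storage units: [6,13,54] [55] [56,19] [43] [46].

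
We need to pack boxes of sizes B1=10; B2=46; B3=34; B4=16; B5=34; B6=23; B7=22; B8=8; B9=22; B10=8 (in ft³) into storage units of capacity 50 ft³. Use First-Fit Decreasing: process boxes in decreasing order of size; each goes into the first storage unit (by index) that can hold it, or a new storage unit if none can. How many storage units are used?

5

Sorted descending: 46, 34, 34, 23, 22, 22, 16, 10, 8, 8.
storage unit 1: place 46 ft³, 4 ft³ left
storage unit 2: place 34 ft³, 16 ft³ left
storage unit 3: place 34 ft³, 16 ft³ left
storage unit 4: place 23 ft³, 27 ft³ left
storage unit 4: place 22 ft³, 5 ft³ left
storage unit 5: place 22 ft³, 28 ft³ left
storage unit 2: place 16 ft³, 0 ft³ left
storage unit 3: place 10 ft³, 6 ft³ left
storage unit 5: place 8 ft³, 20 ft³ left
storage unit 5: place 8 ft³, 12 ft³ left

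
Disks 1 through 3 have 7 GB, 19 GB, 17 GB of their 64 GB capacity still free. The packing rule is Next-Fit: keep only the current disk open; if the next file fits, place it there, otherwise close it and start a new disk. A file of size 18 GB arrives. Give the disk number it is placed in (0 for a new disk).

0

Next-Fit only looks at disk 3, which has 17 GB free.
18 GB does not fit, so a new disk is opened.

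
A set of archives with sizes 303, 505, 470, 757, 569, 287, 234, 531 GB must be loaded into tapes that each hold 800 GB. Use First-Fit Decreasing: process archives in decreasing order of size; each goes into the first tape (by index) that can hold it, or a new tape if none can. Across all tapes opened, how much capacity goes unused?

Sorted descending: 757, 569, 531, 505, 470, 303, 287, 234.
Put 757 GB in tape 1; 43 GB remain.
Put 569 GB in tape 2; 231 GB remain.
Put 531 GB in tape 3; 269 GB remain.
Put 505 GB in tape 4; 295 GB remain.
Put 470 GB in tape 5; 330 GB remain.
Put 303 GB in tape 5; 27 GB remain.
Put 287 GB in tape 4; 8 GB remain.
Put 234 GB in tape 3; 35 GB remain.
5 tapes × 800 GB = 4000 GB; used 3656 GB; unused 344 GB.

344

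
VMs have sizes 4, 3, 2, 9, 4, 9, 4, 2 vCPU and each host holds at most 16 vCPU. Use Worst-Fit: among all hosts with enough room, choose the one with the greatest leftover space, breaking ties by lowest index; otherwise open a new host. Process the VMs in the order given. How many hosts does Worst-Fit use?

Put 4 vCPU in host 1; 12 vCPU remain.
Put 3 vCPU in host 1; 9 vCPU remain.
Put 2 vCPU in host 1; 7 vCPU remain.
Put 9 vCPU in host 2; 7 vCPU remain.
Put 4 vCPU in host 1; 3 vCPU remain.
Put 9 vCPU in host 3; 7 vCPU remain.
Put 4 vCPU in host 2; 3 vCPU remain.
Put 2 vCPU in host 3; 5 vCPU remain.

3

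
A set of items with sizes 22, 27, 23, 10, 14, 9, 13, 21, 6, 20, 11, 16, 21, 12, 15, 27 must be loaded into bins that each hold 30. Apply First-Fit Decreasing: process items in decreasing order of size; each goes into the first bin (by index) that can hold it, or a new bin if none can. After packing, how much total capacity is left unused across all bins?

33

Sorted descending: 27, 27, 23, 22, 21, 21, 20, 16, 15, 14, 13, 12, 11, 10, 9, 6.
bin 1: place 27, 3 left
bin 2: place 27, 3 left
bin 3: place 23, 7 left
bin 4: place 22, 8 left
bin 5: place 21, 9 left
bin 6: place 21, 9 left
bin 7: place 20, 10 left
bin 8: place 16, 14 left
bin 9: place 15, 15 left
bin 8: place 14, 0 left
bin 9: place 13, 2 left
bin 10: place 12, 18 left
bin 10: place 11, 7 left
bin 7: place 10, 0 left
bin 5: place 9, 0 left
bin 3: place 6, 1 left
10 bins × 30 = 300; used 267; unused 33.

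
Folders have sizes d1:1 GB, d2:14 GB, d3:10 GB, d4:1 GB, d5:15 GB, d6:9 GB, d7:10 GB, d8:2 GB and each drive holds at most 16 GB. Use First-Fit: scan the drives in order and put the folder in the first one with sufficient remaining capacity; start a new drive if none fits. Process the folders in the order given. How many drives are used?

drive 1: place d1 (1 GB), 15 GB left
drive 1: place d2 (14 GB), 1 GB left
drive 2: place d3 (10 GB), 6 GB left
drive 1: place d4 (1 GB), 0 GB left
drive 3: place d5 (15 GB), 1 GB left
drive 4: place d6 (9 GB), 7 GB left
drive 5: place d7 (10 GB), 6 GB left
drive 2: place d8 (2 GB), 4 GB left

5 drives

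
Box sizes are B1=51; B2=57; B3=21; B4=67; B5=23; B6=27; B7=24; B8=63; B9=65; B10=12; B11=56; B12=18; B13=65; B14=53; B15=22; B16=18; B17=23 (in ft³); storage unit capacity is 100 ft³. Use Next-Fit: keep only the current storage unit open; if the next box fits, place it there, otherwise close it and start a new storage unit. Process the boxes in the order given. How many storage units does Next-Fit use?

10

Put B1 (51 ft³) in storage unit 1; 49 ft³ remain.
Put B2 (57 ft³) in storage unit 2; 43 ft³ remain.
Put B3 (21 ft³) in storage unit 2; 22 ft³ remain.
Put B4 (67 ft³) in storage unit 3; 33 ft³ remain.
Put B5 (23 ft³) in storage unit 3; 10 ft³ remain.
Put B6 (27 ft³) in storage unit 4; 73 ft³ remain.
Put B7 (24 ft³) in storage unit 4; 49 ft³ remain.
Put B8 (63 ft³) in storage unit 5; 37 ft³ remain.
Put B9 (65 ft³) in storage unit 6; 35 ft³ remain.
Put B10 (12 ft³) in storage unit 6; 23 ft³ remain.
Put B11 (56 ft³) in storage unit 7; 44 ft³ remain.
Put B12 (18 ft³) in storage unit 7; 26 ft³ remain.
Put B13 (65 ft³) in storage unit 8; 35 ft³ remain.
Put B14 (53 ft³) in storage unit 9; 47 ft³ remain.
Put B15 (22 ft³) in storage unit 9; 25 ft³ remain.
Put B16 (18 ft³) in storage unit 9; 7 ft³ remain.
Put B17 (23 ft³) in storage unit 10; 77 ft³ remain.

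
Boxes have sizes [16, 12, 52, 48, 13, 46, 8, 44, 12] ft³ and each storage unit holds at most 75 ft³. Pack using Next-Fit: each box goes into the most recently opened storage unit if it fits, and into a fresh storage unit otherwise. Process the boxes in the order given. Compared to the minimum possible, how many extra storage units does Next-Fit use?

1

Next-Fit: [16,12] [52] [48,13] [46,8] [44,12] → 5 storage units.
Total size 251 ft³; any packing needs at least ⌈251/75⌉ = 4 storage units.
An optimal packing achieves that bound: [52,16] [48,13,12] [46,12,8] [44] → 4 storage units.
Excess: 5 − 4 = 1.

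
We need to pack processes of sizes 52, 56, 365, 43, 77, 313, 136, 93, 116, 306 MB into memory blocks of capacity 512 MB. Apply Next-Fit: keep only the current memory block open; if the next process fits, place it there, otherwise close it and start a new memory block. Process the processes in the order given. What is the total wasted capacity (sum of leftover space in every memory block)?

491

memory block 1: place 52 MB, 460 MB left
memory block 1: place 56 MB, 404 MB left
memory block 1: place 365 MB, 39 MB left
memory block 2: place 43 MB, 469 MB left
memory block 2: place 77 MB, 392 MB left
memory block 2: place 313 MB, 79 MB left
memory block 3: place 136 MB, 376 MB left
memory block 3: place 93 MB, 283 MB left
memory block 3: place 116 MB, 167 MB left
memory block 4: place 306 MB, 206 MB left
4 memory blocks × 512 MB = 2048 MB; used 1557 MB; unused 491 MB.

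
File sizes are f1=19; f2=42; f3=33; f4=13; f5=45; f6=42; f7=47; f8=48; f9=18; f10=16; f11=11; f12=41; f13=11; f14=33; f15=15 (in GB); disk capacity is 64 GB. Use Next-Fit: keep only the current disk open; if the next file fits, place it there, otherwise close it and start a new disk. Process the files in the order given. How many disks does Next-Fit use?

disk 1: place f1 (19 GB), 45 GB left
disk 1: place f2 (42 GB), 3 GB left
disk 2: place f3 (33 GB), 31 GB left
disk 2: place f4 (13 GB), 18 GB left
disk 3: place f5 (45 GB), 19 GB left
disk 4: place f6 (42 GB), 22 GB left
disk 5: place f7 (47 GB), 17 GB left
disk 6: place f8 (48 GB), 16 GB left
disk 7: place f9 (18 GB), 46 GB left
disk 7: place f10 (16 GB), 30 GB left
disk 7: place f11 (11 GB), 19 GB left
disk 8: place f12 (41 GB), 23 GB left
disk 8: place f13 (11 GB), 12 GB left
disk 9: place f14 (33 GB), 31 GB left
disk 9: place f15 (15 GB), 16 GB left

9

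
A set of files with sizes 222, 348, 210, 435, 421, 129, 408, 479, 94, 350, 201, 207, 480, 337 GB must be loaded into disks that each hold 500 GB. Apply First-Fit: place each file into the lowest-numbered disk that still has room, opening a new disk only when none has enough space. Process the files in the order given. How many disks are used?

10

disk 1: place 222 GB, 278 GB left
disk 2: place 348 GB, 152 GB left
disk 1: place 210 GB, 68 GB left
disk 3: place 435 GB, 65 GB left
disk 4: place 421 GB, 79 GB left
disk 2: place 129 GB, 23 GB left
disk 5: place 408 GB, 92 GB left
disk 6: place 479 GB, 21 GB left
disk 7: place 94 GB, 406 GB left
disk 7: place 350 GB, 56 GB left
disk 8: place 201 GB, 299 GB left
disk 8: place 207 GB, 92 GB left
disk 9: place 480 GB, 20 GB left
disk 10: place 337 GB, 163 GB left
Final disks: [222,210] [348,129] [435] [421] [408] [479] [94,350] [201,207] [480] [337].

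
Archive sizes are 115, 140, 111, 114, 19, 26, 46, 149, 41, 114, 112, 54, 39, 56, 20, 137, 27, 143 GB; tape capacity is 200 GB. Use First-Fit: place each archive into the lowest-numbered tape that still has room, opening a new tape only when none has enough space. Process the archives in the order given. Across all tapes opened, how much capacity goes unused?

tape 1: place 115 GB, 85 GB left
tape 2: place 140 GB, 60 GB left
tape 3: place 111 GB, 89 GB left
tape 4: place 114 GB, 86 GB left
tape 1: place 19 GB, 66 GB left
tape 1: place 26 GB, 40 GB left
tape 2: place 46 GB, 14 GB left
tape 5: place 149 GB, 51 GB left
tape 3: place 41 GB, 48 GB left
tape 6: place 114 GB, 86 GB left
tape 7: place 112 GB, 88 GB left
tape 4: place 54 GB, 32 GB left
tape 1: place 39 GB, 1 GB left
tape 6: place 56 GB, 30 GB left
tape 3: place 20 GB, 28 GB left
tape 8: place 137 GB, 63 GB left
tape 3: place 27 GB, 1 GB left
tape 9: place 143 GB, 57 GB left
9 tapes × 200 GB = 1800 GB; used 1463 GB; unused 337 GB.

337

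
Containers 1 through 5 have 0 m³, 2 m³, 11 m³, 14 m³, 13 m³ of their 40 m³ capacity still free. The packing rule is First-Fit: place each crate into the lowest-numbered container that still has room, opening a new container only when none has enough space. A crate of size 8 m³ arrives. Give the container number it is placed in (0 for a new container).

Containers with room: container 3 (11 m³), container 4 (14 m³), container 5 (13 m³).
The first with room is container 3.

3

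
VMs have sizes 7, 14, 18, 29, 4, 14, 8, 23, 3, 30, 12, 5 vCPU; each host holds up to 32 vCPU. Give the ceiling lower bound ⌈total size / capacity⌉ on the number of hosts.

Total size = 7 + 14 + 18 + 29 + 4 + 14 + 8 + 23 + 3 + 30 + 12 + 5 = 167 vCPU.
⌈167 / 32⌉ = 6.

6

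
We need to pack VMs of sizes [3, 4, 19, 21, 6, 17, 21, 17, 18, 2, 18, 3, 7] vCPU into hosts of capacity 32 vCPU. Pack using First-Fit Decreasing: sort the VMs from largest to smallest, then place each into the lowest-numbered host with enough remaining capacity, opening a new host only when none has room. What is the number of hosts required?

7

Sorted descending: 21, 21, 19, 18, 18, 17, 17, 7, 6, 4, 3, 3, 2.
21 vCPU → host 1 (remaining 11 vCPU)
21 vCPU → host 2 (remaining 11 vCPU)
19 vCPU → host 3 (remaining 13 vCPU)
18 vCPU → host 4 (remaining 14 vCPU)
18 vCPU → host 5 (remaining 14 vCPU)
17 vCPU → host 6 (remaining 15 vCPU)
17 vCPU → host 7 (remaining 15 vCPU)
7 vCPU → host 1 (remaining 4 vCPU)
6 vCPU → host 2 (remaining 5 vCPU)
4 vCPU → host 1 (remaining 0 vCPU)
3 vCPU → host 2 (remaining 2 vCPU)
3 vCPU → host 3 (remaining 10 vCPU)
2 vCPU → host 2 (remaining 0 vCPU)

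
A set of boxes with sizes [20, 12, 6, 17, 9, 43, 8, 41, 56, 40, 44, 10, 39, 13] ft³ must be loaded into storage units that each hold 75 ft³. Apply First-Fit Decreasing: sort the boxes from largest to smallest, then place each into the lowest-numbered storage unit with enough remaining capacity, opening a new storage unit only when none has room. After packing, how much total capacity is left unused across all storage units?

Sorted descending: 56, 44, 43, 41, 40, 39, 20, 17, 13, 12, 10, 9, 8, 6.
storage unit 1: place 56 ft³, 19 ft³ left
storage unit 2: place 44 ft³, 31 ft³ left
storage unit 3: place 43 ft³, 32 ft³ left
storage unit 4: place 41 ft³, 34 ft³ left
storage unit 5: place 40 ft³, 35 ft³ left
storage unit 6: place 39 ft³, 36 ft³ left
storage unit 2: place 20 ft³, 11 ft³ left
storage unit 1: place 17 ft³, 2 ft³ left
storage unit 3: place 13 ft³, 19 ft³ left
storage unit 3: place 12 ft³, 7 ft³ left
storage unit 2: place 10 ft³, 1 ft³ left
storage unit 4: place 9 ft³, 25 ft³ left
storage unit 4: place 8 ft³, 17 ft³ left
storage unit 3: place 6 ft³, 1 ft³ left
6 storage units × 75 ft³ = 450 ft³; used 358 ft³; unused 92 ft³.

92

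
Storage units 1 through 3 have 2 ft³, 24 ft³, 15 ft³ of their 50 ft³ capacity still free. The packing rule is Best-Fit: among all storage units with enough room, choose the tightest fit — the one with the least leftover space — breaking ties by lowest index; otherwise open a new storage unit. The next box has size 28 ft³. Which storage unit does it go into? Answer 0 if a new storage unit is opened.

0

No storage unit has ≥ 28 ft³ free, so a new storage unit is opened.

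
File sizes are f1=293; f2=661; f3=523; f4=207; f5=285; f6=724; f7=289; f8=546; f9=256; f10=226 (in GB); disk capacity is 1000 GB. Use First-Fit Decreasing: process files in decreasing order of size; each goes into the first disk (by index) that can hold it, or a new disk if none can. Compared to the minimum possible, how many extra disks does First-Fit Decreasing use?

First-Fit Decreasing: [724,256] [661,293] [546,289] [523,285] [226,207] → 5 disks.
Total size 4010 GB; any packing needs at least ⌈4010/1000⌉ = 5 disks.
So 5 is already optimal.

0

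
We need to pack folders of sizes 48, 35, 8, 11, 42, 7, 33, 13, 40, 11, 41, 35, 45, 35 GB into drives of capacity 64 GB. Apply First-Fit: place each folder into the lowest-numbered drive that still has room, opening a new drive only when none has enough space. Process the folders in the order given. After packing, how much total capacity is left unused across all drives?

172

drive 1: place 48 GB, 16 GB left
drive 2: place 35 GB, 29 GB left
drive 1: place 8 GB, 8 GB left
drive 2: place 11 GB, 18 GB left
drive 3: place 42 GB, 22 GB left
drive 1: place 7 GB, 1 GB left
drive 4: place 33 GB, 31 GB left
drive 2: place 13 GB, 5 GB left
drive 5: place 40 GB, 24 GB left
drive 3: place 11 GB, 11 GB left
drive 6: place 41 GB, 23 GB left
drive 7: place 35 GB, 29 GB left
drive 8: place 45 GB, 19 GB left
drive 9: place 35 GB, 29 GB left
9 drives × 64 GB = 576 GB; used 404 GB; unused 172 GB.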